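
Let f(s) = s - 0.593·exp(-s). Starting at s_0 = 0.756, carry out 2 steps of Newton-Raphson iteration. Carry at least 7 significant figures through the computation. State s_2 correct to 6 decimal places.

0.398176

f'(s) = 1 + 0.593·exp(-s)
s_0 = 0.756000: f = 0.477562, f' = 1.278438 → s_1 = 0.756000 - (0.477562)/(1.278438) = 0.382449
s_1 = 0.382449: f = -0.022090, f' = 1.404538 → s_2 = 0.382449 - (-0.022090)/(1.404538) = 0.398176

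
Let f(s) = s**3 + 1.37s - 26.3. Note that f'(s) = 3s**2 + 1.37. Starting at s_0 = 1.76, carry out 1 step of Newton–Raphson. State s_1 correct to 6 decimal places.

s_0 = 1.760000: f = -18.437024, f' = 10.662800 → s_1 = 1.760000 - (-18.437024)/(10.662800) = 3.489098

3.489098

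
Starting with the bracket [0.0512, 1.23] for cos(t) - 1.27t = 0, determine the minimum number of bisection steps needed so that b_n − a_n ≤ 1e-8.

27

Initial width b − a = 1.23 − 0.0512 = 1.178800.
After n steps the width is (b−a)/2^n; need (b−a)/2^n ≤ 1e-8.
So n ≥ log₂(1.178800/1e-8) = log₂(117880000.0000) ≈ 26.8127.
Hence n = 27.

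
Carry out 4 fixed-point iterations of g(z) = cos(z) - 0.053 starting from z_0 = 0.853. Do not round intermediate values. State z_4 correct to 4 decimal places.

z_1 = g(0.853000) = 0.604726
z_2 = g(0.604726) = 0.769658
z_3 = g(0.769658) = 0.665149
z_4 = g(0.665149) = 0.733825

0.7338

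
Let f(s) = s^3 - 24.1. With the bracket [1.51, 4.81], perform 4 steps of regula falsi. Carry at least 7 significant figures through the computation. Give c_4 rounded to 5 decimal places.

f(1.510000) = -20.657049, f(4.810000) = 87.184641
step 1: c = 2.142114, f(c) = -14.270581 < 0 → new bracket [2.142114, 4.810000]
step 2: c = 2.517376, f(c) = -8.146929 < 0 → new bracket [2.517376, 4.810000]
step 3: c = 2.713301, f(c) = -4.124668 < 0 → new bracket [2.713301, 4.810000]
step 4: c = 2.808014, f(c) = -1.958965 < 0 → new bracket [2.808014, 4.810000]

2.80801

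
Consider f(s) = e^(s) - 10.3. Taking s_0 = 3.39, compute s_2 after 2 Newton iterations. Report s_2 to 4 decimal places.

Newton update: s ← s − f(s)/f'(s).
f'(s) = e^(s)
s_0 = 3.390000: f = 19.365952, f' = 29.665952 → s_1 = 3.390000 - (19.365952)/(29.665952) = 2.737199
s_1 = 2.737199: f = 5.143672, f' = 15.443672 → s_2 = 2.737199 - (5.143672)/(15.443672) = 2.404139

2.4041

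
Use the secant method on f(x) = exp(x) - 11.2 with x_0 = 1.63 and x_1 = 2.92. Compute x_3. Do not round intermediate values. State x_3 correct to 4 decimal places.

f(x_0) = -6.096125, f(x_1) = 7.341287
x_2 = 2.920000 - (7.341287)·(2.920000 - 1.630000)/(7.341287 - (-6.096125)) = 2.215232; f(x_2) = -2.036467
x_3 = 2.215232 - (-2.036467)·(2.215232 - 2.920000)/(-2.036467 - (7.341287)) = 2.368279; f(x_3) = -0.521004

2.3683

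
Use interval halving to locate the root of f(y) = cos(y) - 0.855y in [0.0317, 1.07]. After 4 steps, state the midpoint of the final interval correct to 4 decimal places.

f(0.031700) = 0.972394, f(1.070000) = -0.434726 (opposite signs)
step 1: m = 0.550850, f(m) = 0.381103 > 0 → root in [0.550850, 1.070000]
step 2: m = 0.810425, f(m) = -0.003723 < 0 → root in [0.550850, 0.810425]
step 3: m = 0.680638, f(m) = 0.195227 > 0 → root in [0.680638, 0.810425]
step 4: m = 0.745531, f(m) = 0.097298 > 0 → root in [0.745531, 0.810425]
Midpoint of [0.745531, 0.810425] = 0.777978

0.7780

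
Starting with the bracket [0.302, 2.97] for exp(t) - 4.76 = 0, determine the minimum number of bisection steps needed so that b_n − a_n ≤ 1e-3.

Initial width b − a = 2.97 − 0.302 = 2.668000.
After n steps the width is (b−a)/2^n; need (b−a)/2^n ≤ 1e-3.
So n ≥ log₂(2.668000/1e-3) = log₂(2668.0000) ≈ 11.3815.
Hence n = 12.

12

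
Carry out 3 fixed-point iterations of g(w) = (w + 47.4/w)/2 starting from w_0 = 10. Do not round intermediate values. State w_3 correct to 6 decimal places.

w_1 = g(10.000000) = 7.370000
w_2 = g(7.370000) = 6.900739
w_3 = g(6.900739) = 6.884784

6.884784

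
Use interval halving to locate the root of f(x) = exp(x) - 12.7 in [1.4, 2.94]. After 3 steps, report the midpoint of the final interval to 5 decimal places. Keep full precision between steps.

2.45875

f(1.400000) = -8.644800, f(2.940000) = 6.215846 (opposite signs)
step 1: m = 2.170000, f(m) = -3.941716 < 0 → root in [2.170000, 2.940000]
step 2: m = 2.555000, f(m) = 0.171300 > 0 → root in [2.170000, 2.555000]
step 3: m = 2.362500, f(m) = -2.082538 < 0 → root in [2.362500, 2.555000]
Midpoint of [2.362500, 2.555000] = 2.458750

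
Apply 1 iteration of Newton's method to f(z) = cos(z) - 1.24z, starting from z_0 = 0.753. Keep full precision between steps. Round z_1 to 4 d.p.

f'(z) = -sin(z) - 1.24
z_0 = 0.753000: f = -0.204079, f' = -1.923831 → z_1 = 0.753000 - (-0.204079)/(-1.923831) = 0.646920

0.6469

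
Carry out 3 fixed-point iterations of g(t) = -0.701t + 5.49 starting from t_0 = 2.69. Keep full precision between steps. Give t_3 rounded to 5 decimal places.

3.41267

t_1 = g(2.690000) = 3.604310
t_2 = g(3.604310) = 2.963379
t_3 = g(2.963379) = 3.412672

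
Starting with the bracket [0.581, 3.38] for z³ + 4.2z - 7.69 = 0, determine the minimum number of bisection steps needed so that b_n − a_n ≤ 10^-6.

22

Initial width b − a = 3.38 − 0.581 = 2.799000.
After n steps the width is (b−a)/2^n; need (b−a)/2^n ≤ 10^-6.
So n ≥ log₂(2.799000/10^-6) = log₂(2799000.0000) ≈ 21.4165.
Hence n = 22.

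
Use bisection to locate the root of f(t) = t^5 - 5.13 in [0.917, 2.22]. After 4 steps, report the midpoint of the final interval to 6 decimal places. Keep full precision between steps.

f(0.917000) = -4.481595, f(2.220000) = 48.791861 (opposite signs)
step 1: m = 1.568500, f(m) = 4.363418 > 0 → root in [0.917000, 1.568500]
step 2: m = 1.242750, f(m) = -2.165722 < 0 → root in [1.242750, 1.568500]
step 3: m = 1.405625, f(m) = 0.357157 > 0 → root in [1.242750, 1.405625]
step 4: m = 1.324188, f(m) = -1.058566 < 0 → root in [1.324188, 1.405625]
Midpoint of [1.324188, 1.405625] = 1.364906

1.364906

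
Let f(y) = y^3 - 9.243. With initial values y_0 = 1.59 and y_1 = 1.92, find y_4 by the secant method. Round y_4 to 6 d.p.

f(y_0) = -5.223321, f(y_1) = -2.165112
y_2 = 1.920000 - (-2.165112)·(1.920000 - 1.590000)/(-2.165112 - (-5.223321)) = 2.153629; f(y_2) = 0.745788
y_3 = 2.153629 - (0.745788)·(2.153629 - 1.920000)/(0.745788 - (-2.165112)) = 2.093772; f(y_3) = -0.064150
y_4 = 2.093772 - (-0.064150)·(2.093772 - 2.153629)/(-0.064150 - (0.745788)) = 2.098513; f(y_4) = -0.001658

2.098513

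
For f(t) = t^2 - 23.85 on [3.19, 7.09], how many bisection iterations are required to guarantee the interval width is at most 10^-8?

Initial width b − a = 7.09 − 3.19 = 3.900000.
After n steps the width is (b−a)/2^n; need (b−a)/2^n ≤ 10^-8.
So n ≥ log₂(3.900000/10^-8) = log₂(390000000.0000) ≈ 28.5389.
Hence n = 29.

29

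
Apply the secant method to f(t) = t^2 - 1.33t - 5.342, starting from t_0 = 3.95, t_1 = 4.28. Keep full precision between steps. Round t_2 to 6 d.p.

3.224348

f(t_0) = 5.007000, f(t_1) = 7.284000
t_2 = 4.280000 - (7.284000)·(4.280000 - 3.950000)/(7.284000 - (5.007000)) = 3.224348; f(t_2) = 0.766036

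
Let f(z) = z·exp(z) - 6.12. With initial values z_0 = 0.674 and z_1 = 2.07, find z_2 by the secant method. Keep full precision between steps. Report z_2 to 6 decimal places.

1.118067

f(z_0) = -4.797565, f(z_1) = 10.284384
z_2 = 2.070000 - (10.284384)·(2.070000 - 0.674000)/(10.284384 - (-4.797565)) = 1.118067; f(z_2) = -2.699903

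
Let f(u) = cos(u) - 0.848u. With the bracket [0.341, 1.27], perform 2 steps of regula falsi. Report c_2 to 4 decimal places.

0.8079

f(0.341000) = 0.653253, f(1.270000) = -0.780679
step 1: c = 0.764222, f(c) = 0.073860 > 0 → new bracket [0.764222, 1.270000]
step 2: c = 0.807938, f(c) = 0.005859 > 0 → new bracket [0.807938, 1.270000]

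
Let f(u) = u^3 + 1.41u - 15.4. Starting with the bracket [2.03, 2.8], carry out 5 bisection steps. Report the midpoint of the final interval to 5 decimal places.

f(2.030000) = -4.172273, f(2.800000) = 10.500000 (opposite signs)
step 1: m = 2.415000, f(m) = 2.089973 > 0 → root in [2.030000, 2.415000]
step 2: m = 2.222500, f(m) = -1.288222 < 0 → root in [2.222500, 2.415000]
step 3: m = 2.318750, f(m) = 0.336432 > 0 → root in [2.222500, 2.318750]
step 4: m = 2.270625, f(m) = -0.491671 < 0 → root in [2.270625, 2.318750]
step 5: m = 2.294688, f(m) = -0.081605 < 0 → root in [2.294688, 2.318750]
Midpoint of [2.294688, 2.318750] = 2.306719

2.30672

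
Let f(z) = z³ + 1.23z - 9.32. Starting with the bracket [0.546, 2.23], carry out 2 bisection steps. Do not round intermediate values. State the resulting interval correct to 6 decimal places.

[1.809000, 2.230000]

f(0.546000) = -8.485649, f(2.230000) = 4.512467 (opposite signs)
step 1: m = 1.388000, f(m) = -4.938717 < 0 → root in [1.388000, 2.230000]
step 2: m = 1.809000, f(m) = -1.175012 < 0 → root in [1.809000, 2.230000]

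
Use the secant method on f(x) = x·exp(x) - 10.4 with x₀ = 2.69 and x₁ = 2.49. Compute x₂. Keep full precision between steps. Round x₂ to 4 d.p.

2.0808

f(x_0) = 29.228208, f(x_1) = 19.632578
x_2 = 2.490000 - (19.632578)·(2.490000 - 2.690000)/(19.632578 - (29.228208)) = 2.080802; f(x_2) = 6.269071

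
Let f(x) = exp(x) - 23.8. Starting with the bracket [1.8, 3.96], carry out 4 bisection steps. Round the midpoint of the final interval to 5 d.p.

f(1.800000) = -17.750353, f(3.960000) = 28.657326 (opposite signs)
step 1: m = 2.880000, f(m) = -5.985727 < 0 → root in [2.880000, 3.960000]
step 2: m = 3.420000, f(m) = 6.769415 > 0 → root in [2.880000, 3.420000]
step 3: m = 3.150000, f(m) = -0.463935 < 0 → root in [3.150000, 3.420000]
step 4: m = 3.285000, f(m) = 2.908984 > 0 → root in [3.150000, 3.285000]
Midpoint of [3.150000, 3.285000] = 3.217500

3.21750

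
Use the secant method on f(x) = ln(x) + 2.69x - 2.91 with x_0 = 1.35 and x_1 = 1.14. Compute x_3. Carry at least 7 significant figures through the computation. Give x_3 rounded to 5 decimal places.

1.06011

Secant update: x_(k+1) = x_k − f(x_k)·(x_k − x_(k-1))/(f(x_k) − f(x_(k-1))).
f(x_0) = 1.021605, f(x_1) = 0.287628
x_2 = 1.140000 - (0.287628)·(1.140000 - 1.350000)/(0.287628 - (1.021605)) = 1.057706; f(x_2) = -0.008669
x_3 = 1.057706 - (-0.008669)·(1.057706 - 1.140000)/(-0.008669 - (0.287628)) = 1.060114; f(x_3) = 0.000082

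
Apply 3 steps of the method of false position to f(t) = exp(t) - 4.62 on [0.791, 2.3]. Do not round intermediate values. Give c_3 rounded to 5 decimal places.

f(0.791000) = -2.414399, f(2.300000) = 5.354182
step 1: c = 1.259982, f(c) = -1.094640 < 0 → new bracket [1.259982, 2.300000]
step 2: c = 1.436518, f(c) = -0.413976 < 0 → new bracket [1.436518, 2.300000]
step 3: c = 1.498489, f(c) = -0.145077 < 0 → new bracket [1.498489, 2.300000]

1.49849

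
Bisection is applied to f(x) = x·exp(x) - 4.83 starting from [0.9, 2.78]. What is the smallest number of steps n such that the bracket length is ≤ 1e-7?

Initial width b − a = 2.78 − 0.9 = 1.880000.
After n steps the width is (b−a)/2^n; need (b−a)/2^n ≤ 1e-7.
So n ≥ log₂(1.880000/1e-7) = log₂(18800000.0000) ≈ 24.1642.
Hence n = 25.

25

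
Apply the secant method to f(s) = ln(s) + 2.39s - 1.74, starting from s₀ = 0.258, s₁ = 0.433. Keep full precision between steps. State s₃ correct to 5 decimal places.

0.80370

f(s_0) = -2.478176, f(s_1) = -1.542148
s_2 = 0.433000 - (-1.542148)·(0.433000 - 0.258000)/(-1.542148 - (-2.478176)) = 0.721320; f(s_2) = -0.342717
s_3 = 0.721320 - (-0.342717)·(0.721320 - 0.433000)/(-0.342717 - (-1.542148)) = 0.803703; f(s_3) = -0.037676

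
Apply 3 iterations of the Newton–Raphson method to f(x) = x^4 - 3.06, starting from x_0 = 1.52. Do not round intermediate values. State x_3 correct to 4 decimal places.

f'(x) = 4x^3
x_0 = 1.520000: f = 2.277948, f' = 14.047232 → x_1 = 1.520000 - (2.277948)/(14.047232) = 1.357837
x_1 = 1.357837: f = 0.339303, f' = 10.013881 → x_2 = 1.357837 - (0.339303)/(10.013881) = 1.323953
x_2 = 1.323953: f = 0.012490, f' = 9.282777 → x_3 = 1.323953 - (0.012490)/(9.282777) = 1.322608

1.3226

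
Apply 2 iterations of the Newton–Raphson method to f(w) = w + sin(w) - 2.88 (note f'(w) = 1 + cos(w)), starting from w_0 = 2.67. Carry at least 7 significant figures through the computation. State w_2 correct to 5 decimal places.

1.49547

w_0 = 2.670000: f = 0.244306, f' = 0.109154 → w_1 = 2.670000 - (0.244306)/(0.109154) = 0.431829
w_1 = 0.431829: f = -2.029639, f' = 1.908202 → w_2 = 0.431829 - (-2.029639)/(1.908202) = 1.495468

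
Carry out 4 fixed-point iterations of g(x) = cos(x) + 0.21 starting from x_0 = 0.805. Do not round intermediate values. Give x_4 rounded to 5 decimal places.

x_1 = g(0.805000) = 0.903111
x_2 = g(0.903111) = 0.829170
x_3 = g(0.829170) = 0.885488
x_4 = g(0.885488) = 0.842912

0.84291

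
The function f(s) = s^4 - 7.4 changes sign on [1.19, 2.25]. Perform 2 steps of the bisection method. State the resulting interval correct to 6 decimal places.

[1.455000, 1.720000]

f(1.190000) = -5.394661, f(2.250000) = 18.228906 (opposite signs)
step 1: m = 1.720000, f(m) = 1.352131 > 0 → root in [1.190000, 1.720000]
step 2: m = 1.455000, f(m) = -2.918205 < 0 → root in [1.455000, 1.720000]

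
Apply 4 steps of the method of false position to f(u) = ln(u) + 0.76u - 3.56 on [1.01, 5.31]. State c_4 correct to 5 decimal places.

False-position update: c = (a·f(b) − b·f(a))/(f(b) − f(a)); replace the endpoint whose sign matches f(c).
f(1.010000) = -2.782450, f(5.310000) = 2.145192
step 1: c = 3.438045, f(c) = 0.287817 > 0 → new bracket [1.010000, 3.438045]
step 2: c = 3.210432, f(c) = 0.046334 > 0 → new bracket [1.010000, 3.210432]
step 3: c = 3.174390, f(c) = 0.007652 > 0 → new bracket [1.010000, 3.174390]
step 4: c = 3.168454, f(c) = 0.001269 > 0 → new bracket [1.010000, 3.168454]

3.16845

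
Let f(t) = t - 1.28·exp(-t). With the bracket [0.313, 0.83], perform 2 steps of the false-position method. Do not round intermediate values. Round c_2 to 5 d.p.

0.66181

f(0.313000) = -0.623000, f(0.830000) = 0.271857
step 1: c = 0.672936, f(c) = 0.019869 > 0 → new bracket [0.313000, 0.672936]
step 2: c = 0.661811, f(c) = 0.001439 > 0 → new bracket [0.313000, 0.661811]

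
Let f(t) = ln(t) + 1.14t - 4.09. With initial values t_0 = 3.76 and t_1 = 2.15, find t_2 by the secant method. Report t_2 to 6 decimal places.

f(t_0) = 1.520819, f(t_1) = -0.873532
t_2 = 2.150000 - (-0.873532)·(2.150000 - 3.760000)/(-0.873532 - (1.520819)) = 2.737377; f(t_2) = 0.037610

2.737377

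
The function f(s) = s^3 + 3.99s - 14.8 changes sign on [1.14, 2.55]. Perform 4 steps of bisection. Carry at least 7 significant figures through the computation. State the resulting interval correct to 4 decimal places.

f(1.140000) = -8.769856, f(2.550000) = 11.955875 (opposite signs)
step 1: m = 1.845000, f(m) = -1.158024 < 0 → root in [1.845000, 2.550000]
step 2: m = 2.197500, f(m) = 4.579766 > 0 → root in [1.845000, 2.197500]
step 3: m = 2.021250, f(m) = 1.522506 > 0 → root in [1.845000, 2.021250]
step 4: m = 1.933125, f(m) = 0.137203 > 0 → root in [1.845000, 1.933125]

[1.8450, 1.9331]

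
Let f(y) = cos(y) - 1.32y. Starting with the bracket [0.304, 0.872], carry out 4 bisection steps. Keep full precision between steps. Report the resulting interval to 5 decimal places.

f(0.304000) = 0.552867, f(0.872000) = -0.507743 (opposite signs)
step 1: m = 0.588000, f(m) = 0.055892 > 0 → root in [0.588000, 0.872000]
step 2: m = 0.730000, f(m) = -0.218426 < 0 → root in [0.588000, 0.730000]
step 3: m = 0.659000, f(m) = -0.079275 < 0 → root in [0.588000, 0.659000]
step 4: m = 0.623500, f(m) = -0.011180 < 0 → root in [0.588000, 0.623500]

[0.58800, 0.62350]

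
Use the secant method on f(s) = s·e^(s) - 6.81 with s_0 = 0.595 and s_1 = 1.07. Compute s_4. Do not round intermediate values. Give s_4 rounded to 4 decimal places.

1.4739

f(s_0) = -5.731247, f(s_1) = -3.690544
s_2 = 1.070000 - (-3.690544)·(1.070000 - 0.595000)/(-3.690544 - (-5.731247)) = 1.929022; f(s_2) = 6.467025
s_3 = 1.929022 - (6.467025)·(1.929022 - 1.070000)/(6.467025 - (-3.690544)) = 1.382108; f(s_3) = -1.304664
s_4 = 1.382108 - (-1.304664)·(1.382108 - 1.929022)/(-1.304664 - (6.467025)) = 1.473921; f(s_4) = -0.374391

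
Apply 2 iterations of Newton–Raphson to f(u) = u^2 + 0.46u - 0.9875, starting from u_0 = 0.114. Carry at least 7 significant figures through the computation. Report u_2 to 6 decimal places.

f'(u) = 2u + 0.46
u_0 = 0.114000: f = -0.922064, f' = 0.688000 → u_1 = 0.114000 - (-0.922064)/(0.688000) = 1.454209
u_1 = 1.454209: f = 1.796161, f' = 3.368419 → u_2 = 1.454209 - (1.796161)/(3.368419) = 0.920974

0.920974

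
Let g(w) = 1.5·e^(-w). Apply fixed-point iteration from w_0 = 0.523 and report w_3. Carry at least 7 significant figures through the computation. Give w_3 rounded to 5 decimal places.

w_1 = g(0.523000) = 0.889109
w_2 = g(0.889109) = 0.616532
w_3 = g(0.616532) = 0.809720

0.80972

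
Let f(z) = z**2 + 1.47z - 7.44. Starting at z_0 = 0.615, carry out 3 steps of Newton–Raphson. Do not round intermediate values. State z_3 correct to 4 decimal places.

f'(z) = 2z + 1.47
z_0 = 0.615000: f = -6.157725, f' = 2.700000 → z_1 = 0.615000 - (-6.157725)/(2.700000) = 2.895639
z_1 = 2.895639: f = 5.201314, f' = 7.261278 → z_2 = 2.895639 - (5.201314)/(7.261278) = 2.179331
z_2 = 2.179331: f = 0.513098, f' = 5.828661 → z_3 = 2.179331 - (0.513098)/(5.828661) = 2.091300

2.0913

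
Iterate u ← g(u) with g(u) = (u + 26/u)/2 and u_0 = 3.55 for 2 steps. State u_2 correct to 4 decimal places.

5.1095

u_1 = g(3.550000) = 5.436972
u_2 = g(5.436972) = 5.109523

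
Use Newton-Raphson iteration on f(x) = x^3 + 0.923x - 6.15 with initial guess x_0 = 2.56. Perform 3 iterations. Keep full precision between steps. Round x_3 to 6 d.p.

1.665262

f'(x) = 3x^2 + 0.923
x_0 = 2.560000: f = 12.990096, f' = 20.583800 → x_1 = 2.560000 - (12.990096)/(20.583800) = 1.928917
x_1 = 1.928917: f = 2.807346, f' = 12.085157 → x_2 = 1.928917 - (2.807346)/(12.085157) = 1.696619
x_2 = 1.696619: f = 0.299729, f' = 9.558553 → x_3 = 1.696619 - (0.299729)/(9.558553) = 1.665262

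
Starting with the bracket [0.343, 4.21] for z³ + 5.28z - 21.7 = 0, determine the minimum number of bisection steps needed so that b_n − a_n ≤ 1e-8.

Initial width b − a = 4.21 − 0.343 = 3.867000.
After n steps the width is (b−a)/2^n; need (b−a)/2^n ≤ 1e-8.
So n ≥ log₂(3.867000/1e-8) = log₂(386700000.0000) ≈ 28.5266.
Hence n = 29.

29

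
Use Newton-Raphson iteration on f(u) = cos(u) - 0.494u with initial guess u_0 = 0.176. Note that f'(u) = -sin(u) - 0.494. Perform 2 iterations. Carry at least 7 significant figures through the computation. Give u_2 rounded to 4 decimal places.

1.0509

u_0 = 0.176000: f = 0.897608, f' = -0.669093 → u_1 = 0.176000 - (0.897608)/(-0.669093) = 1.517530
u_1 = 1.517530: f = -0.696418, f' = -1.492582 → u_2 = 1.517530 - (-0.696418)/(-1.492582) = 1.050943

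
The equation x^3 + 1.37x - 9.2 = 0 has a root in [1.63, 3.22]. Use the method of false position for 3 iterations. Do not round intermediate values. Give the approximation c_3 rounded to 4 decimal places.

1.8556

f(1.630000) = -2.636153, f(3.220000) = 28.597648
step 1: c = 1.764197, f(c) = -1.292179 < 0 → new bracket [1.764197, 3.220000]
step 2: c = 1.827133, f(c) = -0.597095 < 0 → new bracket [1.827133, 3.220000]
step 3: c = 1.855621, f(c) = -0.268291 < 0 → new bracket [1.855621, 3.220000]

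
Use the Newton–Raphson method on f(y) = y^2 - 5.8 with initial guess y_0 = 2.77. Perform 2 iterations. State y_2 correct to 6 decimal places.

2.408434

f'(y) = 2y
y_0 = 2.770000: f = 1.872900, f' = 5.540000 → y_1 = 2.770000 - (1.872900)/(5.540000) = 2.431931
y_1 = 2.431931: f = 0.114290, f' = 4.863863 → y_2 = 2.431931 - (0.114290)/(4.863863) = 2.408434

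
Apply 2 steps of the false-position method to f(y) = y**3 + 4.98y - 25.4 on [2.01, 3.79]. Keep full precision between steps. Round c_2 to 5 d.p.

f(2.010000) = -7.269599, f(3.790000) = 47.914139
step 1: c = 2.244487, f(c) = -2.915347 < 0 → new bracket [2.244487, 3.790000]
step 2: c = 2.333131, f(c) = -1.080611 < 0 → new bracket [2.333131, 3.790000]

2.33313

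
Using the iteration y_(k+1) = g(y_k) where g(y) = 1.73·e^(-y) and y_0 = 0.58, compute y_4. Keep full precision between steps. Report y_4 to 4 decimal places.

y_1 = g(0.580000) = 0.968624
y_2 = g(0.968624) = 0.656717
y_3 = g(0.656717) = 0.897094
y_4 = g(0.897094) = 0.705413

0.7054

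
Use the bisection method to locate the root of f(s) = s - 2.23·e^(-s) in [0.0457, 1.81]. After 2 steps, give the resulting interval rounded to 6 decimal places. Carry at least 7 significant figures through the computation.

f(0.045700) = -2.084683, f(1.810000) = 1.445051 (opposite signs)
step 1: m = 0.927850, f(m) = 0.046102 > 0 → root in [0.045700, 0.927850]
step 2: m = 0.486775, f(m) = -0.883795 < 0 → root in [0.486775, 0.927850]

[0.486775, 0.927850]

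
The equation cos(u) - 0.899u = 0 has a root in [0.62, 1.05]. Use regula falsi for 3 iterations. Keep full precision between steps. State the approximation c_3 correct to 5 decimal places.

False-position update: c = (a·f(b) − b·f(a))/(f(b) − f(a)); replace the endpoint whose sign matches f(c).
f(0.620000) = 0.256498, f(1.050000) = -0.446379
step 1: c = 0.776918, f(c) = 0.014628 > 0 → new bracket [0.776918, 1.050000]
step 2: c = 0.785583, f(c) = 0.000737 > 0 → new bracket [0.785583, 1.050000]
step 3: c = 0.786019, f(c) = 0.000037 > 0 → new bracket [0.786019, 1.050000]

0.78602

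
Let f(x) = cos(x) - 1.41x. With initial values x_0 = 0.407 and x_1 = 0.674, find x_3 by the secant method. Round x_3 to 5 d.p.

0.58945

Secant update: x_(k+1) = x_k − f(x_k)·(x_k − x_(k-1))/(f(x_k) − f(x_(k-1))).
f(x_0) = 0.344443, f(x_1) = -0.169009
x_2 = 0.674000 - (-0.169009)·(0.674000 - 0.407000)/(-0.169009 - (0.344443)) = 0.586114; f(x_2) = 0.006676
x_3 = 0.586114 - (0.006676)·(0.586114 - 0.674000)/(0.006676 - (-0.169009)) = 0.589454; f(x_3) = 0.000115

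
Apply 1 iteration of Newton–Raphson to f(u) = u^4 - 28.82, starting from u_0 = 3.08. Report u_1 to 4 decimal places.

2.5566

f'(u) = 4u^3
u_0 = 3.080000: f = 61.171785, f' = 116.872448 → u_1 = 3.080000 - (61.171785)/(116.872448) = 2.556594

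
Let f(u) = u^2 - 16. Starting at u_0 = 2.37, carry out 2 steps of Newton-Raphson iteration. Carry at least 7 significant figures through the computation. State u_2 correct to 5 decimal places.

4.03445

f'(u) = 2u
u_0 = 2.370000: f = -10.383100, f' = 4.740000 → u_1 = 2.370000 - (-10.383100)/(4.740000) = 4.560527
u_1 = 4.560527: f = 4.798410, f' = 9.121055 → u_2 = 4.560527 - (4.798410)/(9.121055) = 4.034447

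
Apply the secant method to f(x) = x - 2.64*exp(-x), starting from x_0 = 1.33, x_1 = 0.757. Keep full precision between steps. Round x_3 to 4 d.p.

f(x_0) = 0.631780, f(x_1) = -0.481349
x_2 = 0.757000 - (-0.481349)·(0.757000 - 1.330000)/(-0.481349 - (0.631780)) = 1.004782; f(x_2) = 0.038213
x_3 = 1.004782 - (0.038213)·(1.004782 - 0.757000)/(0.038213 - (-0.481349)) = 0.986558; f(x_3) = 0.002213

0.9866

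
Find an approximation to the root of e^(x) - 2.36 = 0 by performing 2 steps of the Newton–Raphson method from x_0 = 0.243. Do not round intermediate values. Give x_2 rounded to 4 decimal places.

f'(x) = e^(x)
x_0 = 0.243000: f = -1.084931, f' = 1.275069 → x_1 = 0.243000 - (-1.084931)/(1.275069) = 1.093881
x_1 = 1.093881: f = 0.625839, f' = 2.985839 → x_2 = 1.093881 - (0.625839)/(2.985839) = 0.884278

0.8843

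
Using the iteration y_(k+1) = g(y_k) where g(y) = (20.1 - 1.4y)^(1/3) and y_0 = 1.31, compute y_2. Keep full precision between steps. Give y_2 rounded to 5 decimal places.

2.54134

y_1 = g(1.310000) = 2.633588
y_2 = g(2.633588) = 2.541338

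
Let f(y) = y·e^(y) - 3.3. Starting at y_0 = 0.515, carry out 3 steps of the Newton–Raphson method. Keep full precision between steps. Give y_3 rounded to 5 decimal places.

1.10440

f'(y) = (y + 1)·e^(y)
y_0 = 0.515000: f = -2.438076, f' = 2.535562 → y_1 = 0.515000 - (-2.438076)/(2.535562) = 1.476552
y_1 = 1.476552: f = 3.164091, f' = 10.841918 → y_2 = 1.476552 - (3.164091)/(10.841918) = 1.184714
y_2 = 1.184714: f = 0.573719, f' = 7.143470 → y_3 = 1.184714 - (0.573719)/(7.143470) = 1.104400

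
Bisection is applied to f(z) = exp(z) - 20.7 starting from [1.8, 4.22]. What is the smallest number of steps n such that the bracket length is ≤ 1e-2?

Initial width b − a = 4.22 − 1.8 = 2.420000.
After n steps the width is (b−a)/2^n; need (b−a)/2^n ≤ 1e-2.
So n ≥ log₂(2.420000/1e-2) = log₂(242.0000) ≈ 7.9189.
Hence n = 8.

8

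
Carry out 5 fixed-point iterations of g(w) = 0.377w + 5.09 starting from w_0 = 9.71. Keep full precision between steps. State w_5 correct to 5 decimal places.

w_1 = g(9.710000) = 8.750670
w_2 = g(8.750670) = 8.389003
w_3 = g(8.389003) = 8.252654
w_4 = g(8.252654) = 8.201251
w_5 = g(8.201251) = 8.181871

8.18187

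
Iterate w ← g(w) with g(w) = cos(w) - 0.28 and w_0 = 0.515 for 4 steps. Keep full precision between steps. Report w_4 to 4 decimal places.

w_1 = g(0.515000) = 0.590293
w_2 = g(0.590293) = 0.550778
w_3 = g(0.550778) = 0.572118
w_4 = g(0.572118) = 0.560756

0.5608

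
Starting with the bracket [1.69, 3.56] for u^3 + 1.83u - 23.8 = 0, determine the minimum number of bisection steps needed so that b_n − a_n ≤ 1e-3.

11

Initial width b − a = 3.56 − 1.69 = 1.870000.
After n steps the width is (b−a)/2^n; need (b−a)/2^n ≤ 1e-3.
So n ≥ log₂(1.870000/1e-3) = log₂(1870.0000) ≈ 10.8688.
Hence n = 11.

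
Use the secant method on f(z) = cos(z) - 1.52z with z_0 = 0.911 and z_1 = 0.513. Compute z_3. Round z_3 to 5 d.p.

0.55810

f(z_0) = -0.771764, f(z_1) = 0.091516
z_2 = 0.513000 - (0.091516)·(0.513000 - 0.911000)/(0.091516 - (-0.771764)) = 0.555192; f(z_2) = 0.005908
z_3 = 0.555192 - (0.005908)·(0.555192 - 0.513000)/(0.005908 - (0.091516)) = 0.558103; f(z_3) = -0.000056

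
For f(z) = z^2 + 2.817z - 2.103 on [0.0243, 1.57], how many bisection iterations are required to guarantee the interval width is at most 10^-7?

Initial width b − a = 1.57 − 0.0243 = 1.545700.
After n steps the width is (b−a)/2^n; need (b−a)/2^n ≤ 10^-7.
So n ≥ log₂(1.545700/10^-7) = log₂(15457000.0000) ≈ 23.8818.
Hence n = 24.

24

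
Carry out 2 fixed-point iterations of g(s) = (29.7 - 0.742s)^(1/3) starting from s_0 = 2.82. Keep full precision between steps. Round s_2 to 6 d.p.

3.016847

s_1 = g(2.820000) = 3.022336
s_2 = g(3.022336) = 3.016847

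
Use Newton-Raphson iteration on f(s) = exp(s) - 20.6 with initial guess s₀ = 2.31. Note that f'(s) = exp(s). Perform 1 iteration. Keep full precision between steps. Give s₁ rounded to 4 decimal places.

s_0 = 2.310000: f = -10.525575, f' = 10.074425 → s_1 = 2.310000 - (-10.525575)/(10.074425) = 3.354782

3.3548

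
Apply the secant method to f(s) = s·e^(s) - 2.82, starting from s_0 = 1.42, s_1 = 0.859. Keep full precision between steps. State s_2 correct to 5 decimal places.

Secant update: s_(k+1) = s_k − f(s_k)·(s_k − s_(k-1))/(f(s_k) − f(s_(k-1))).
f(s_0) = 3.054711, f(s_1) = -0.792074
s_2 = 0.859000 - (-0.792074)·(0.859000 - 1.420000)/(-0.792074 - (3.054711)) = 0.974513; f(s_2) = -0.237661

0.97451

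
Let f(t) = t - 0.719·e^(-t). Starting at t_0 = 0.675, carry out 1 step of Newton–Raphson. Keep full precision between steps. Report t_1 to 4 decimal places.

0.4489

f'(t) = 1 + 0.719·e^(-t)
t_0 = 0.675000: f = 0.308917, f' = 1.366083 → t_1 = 0.675000 - (0.308917)/(1.366083) = 0.448867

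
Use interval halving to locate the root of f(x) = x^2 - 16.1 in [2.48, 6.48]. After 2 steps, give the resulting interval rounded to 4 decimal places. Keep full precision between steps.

[3.4800, 4.4800]

f(2.480000) = -9.949600, f(6.480000) = 25.890400 (opposite signs)
step 1: m = 4.480000, f(m) = 3.970400 > 0 → root in [2.480000, 4.480000]
step 2: m = 3.480000, f(m) = -3.989600 < 0 → root in [3.480000, 4.480000]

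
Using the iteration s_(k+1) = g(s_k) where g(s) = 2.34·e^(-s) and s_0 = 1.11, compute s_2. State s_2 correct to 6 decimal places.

s_1 = g(1.110000) = 0.771168
s_2 = g(0.771168) = 1.082186

1.082186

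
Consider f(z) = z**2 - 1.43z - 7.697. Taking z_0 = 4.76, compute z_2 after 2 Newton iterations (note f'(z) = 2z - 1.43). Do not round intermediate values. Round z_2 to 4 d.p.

Newton update: z ← z − f(z)/f'(z).
z_0 = 4.760000: f = 8.153800, f' = 8.090000 → z_1 = 4.760000 - (8.153800)/(8.090000) = 3.752114
z_1 = 3.752114: f = 1.015835, f' = 6.074227 → z_2 = 3.752114 - (1.015835)/(6.074227) = 3.584877

3.5849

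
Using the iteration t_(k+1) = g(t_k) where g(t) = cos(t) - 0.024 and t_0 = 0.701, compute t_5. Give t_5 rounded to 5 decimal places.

t_1 = g(0.701000) = 0.740198
t_2 = g(0.740198) = 0.714335
t_3 = g(0.714335) = 0.731529
t_4 = g(0.731529) = 0.720154
t_5 = g(0.720154) = 0.727704

0.72770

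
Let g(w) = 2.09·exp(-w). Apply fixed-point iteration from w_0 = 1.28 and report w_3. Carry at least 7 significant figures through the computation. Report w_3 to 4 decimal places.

0.6494

w_1 = g(1.280000) = 0.581098
w_2 = g(0.581098) = 1.168903
w_3 = g(1.168903) = 0.649379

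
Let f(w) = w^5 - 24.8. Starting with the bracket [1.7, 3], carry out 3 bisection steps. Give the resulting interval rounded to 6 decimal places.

f(1.700000) = -10.601430, f(3.000000) = 218.200000 (opposite signs)
step 1: m = 2.350000, f(m) = 46.870315 > 0 → root in [1.700000, 2.350000]
step 2: m = 2.025000, f(m) = 9.250629 > 0 → root in [1.700000, 2.025000]
step 3: m = 1.862500, f(m) = -2.387959 < 0 → root in [1.862500, 2.025000]

[1.862500, 2.025000]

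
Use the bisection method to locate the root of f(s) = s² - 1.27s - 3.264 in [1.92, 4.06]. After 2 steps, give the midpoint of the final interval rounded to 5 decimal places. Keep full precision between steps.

2.72250

f(1.920000) = -2.016000, f(4.060000) = 8.063400 (opposite signs)
step 1: m = 2.990000, f(m) = 1.878800 > 0 → root in [1.920000, 2.990000]
step 2: m = 2.455000, f(m) = -0.354825 < 0 → root in [2.455000, 2.990000]
Midpoint of [2.455000, 2.990000] = 2.722500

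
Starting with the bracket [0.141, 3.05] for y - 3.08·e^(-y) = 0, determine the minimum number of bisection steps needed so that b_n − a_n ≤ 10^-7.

Initial width b − a = 3.05 − 0.141 = 2.909000.
After n steps the width is (b−a)/2^n; need (b−a)/2^n ≤ 10^-7.
So n ≥ log₂(2.909000/10^-7) = log₂(29090000.0000) ≈ 24.7940.
Hence n = 25.

25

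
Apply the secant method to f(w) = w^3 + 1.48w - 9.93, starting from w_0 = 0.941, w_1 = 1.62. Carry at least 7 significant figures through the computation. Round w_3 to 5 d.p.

1.89217

f(w_0) = -7.704082, f(w_1) = -3.280872
w_2 = 1.620000 - (-3.280872)·(1.620000 - 0.941000)/(-3.280872 - (-7.704082)) = 2.123641; f(w_2) = 2.790300
w_3 = 2.123641 - (2.790300)·(2.123641 - 1.620000)/(2.790300 - (-3.280872)) = 1.892169; f(w_3) = -0.355054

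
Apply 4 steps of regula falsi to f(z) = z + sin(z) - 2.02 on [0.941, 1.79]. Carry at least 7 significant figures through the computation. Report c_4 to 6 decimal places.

f(0.941000) = -0.270853, f(1.790000) = 0.746071
step 1: c = 1.167127, f(c) = 0.066753 > 0 → new bracket [0.941000, 1.167127]
step 2: c = 1.122416, f(c) = 0.003567 > 0 → new bracket [0.941000, 1.122416]
step 3: c = 1.120058, f(c) = 0.000184 > 0 → new bracket [0.941000, 1.120058]
step 4: c = 1.119937, f(c) = 0.000009 > 0 → new bracket [0.941000, 1.119937]

1.119937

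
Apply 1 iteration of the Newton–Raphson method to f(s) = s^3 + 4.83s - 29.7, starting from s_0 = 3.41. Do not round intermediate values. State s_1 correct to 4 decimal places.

2.7447

Newton update: s ← s − f(s)/f'(s).
f'(s) = 3s^2 + 4.83
s_0 = 3.410000: f = 26.422121, f' = 39.714300 → s_1 = 3.410000 - (26.422121)/(39.714300) = 2.744695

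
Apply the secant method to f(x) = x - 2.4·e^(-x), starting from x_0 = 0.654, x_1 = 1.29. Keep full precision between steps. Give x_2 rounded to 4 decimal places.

0.9628

Secant update: x_(k+1) = x_k − f(x_k)·(x_k − x_(k-1))/(f(x_k) − f(x_(k-1))).
f(x_0) = -0.593908, f(x_1) = 0.629350
x_2 = 1.290000 - (0.629350)·(1.290000 - 0.654000)/(0.629350 - (-0.593908)) = 0.962786; f(x_2) = 0.046401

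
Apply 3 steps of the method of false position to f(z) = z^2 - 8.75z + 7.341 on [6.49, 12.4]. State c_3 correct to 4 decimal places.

7.7067

False-position update: c = (a·f(b) − b·f(a))/(f(b) − f(a)); replace the endpoint whose sign matches f(c).
f(6.490000) = -7.326400, f(12.400000) = 52.601000
step 1: c = 7.212525, f(c) = -3.748079 < 0 → new bracket [7.212525, 12.400000]
step 2: c = 7.557571, f(c) = -1.670864 < 0 → new bracket [7.557571, 12.400000]
step 3: c = 7.706655, f(c) = -0.699700 < 0 → new bracket [7.706655, 12.400000]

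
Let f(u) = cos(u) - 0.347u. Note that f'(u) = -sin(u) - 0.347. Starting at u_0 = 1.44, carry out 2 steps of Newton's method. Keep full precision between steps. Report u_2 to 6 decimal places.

Newton update: u ← u − f(u)/f'(u).
u_0 = 1.440000: f = -0.369256, f' = -1.338458 → u_1 = 1.440000 - (-0.369256)/(-1.338458) = 1.164118
u_1 = 1.164118: f = -0.008388, f' = -1.265440 → u_2 = 1.164118 - (-0.008388)/(-1.265440) = 1.157489

1.157489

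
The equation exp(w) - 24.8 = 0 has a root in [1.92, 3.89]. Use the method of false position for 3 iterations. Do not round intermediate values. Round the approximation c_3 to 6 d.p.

False-position update: c = (a·f(b) − b·f(a))/(f(b) − f(a)); replace the endpoint whose sign matches f(c).
f(1.920000) = -17.979042, f(3.890000) = 24.110887
step 1: c = 2.761501, f(c) = -8.976425 < 0 → new bracket [2.761501, 3.890000]
step 2: c = 3.067657, f(c) = -3.308507 < 0 → new bracket [3.067657, 3.890000]
step 3: c = 3.166884, f(c) = -1.066595 < 0 → new bracket [3.166884, 3.890000]

3.166884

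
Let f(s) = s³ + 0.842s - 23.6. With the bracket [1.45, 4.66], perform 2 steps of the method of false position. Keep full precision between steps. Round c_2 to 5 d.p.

f(1.450000) = -19.330475, f(4.660000) = 81.518416
step 1: c = 2.065285, f(c) = -13.051757 < 0 → new bracket [2.065285, 4.660000]
step 2: c = 2.423385, f(c) = -7.327462 < 0 → new bracket [2.423385, 4.660000]

2.42339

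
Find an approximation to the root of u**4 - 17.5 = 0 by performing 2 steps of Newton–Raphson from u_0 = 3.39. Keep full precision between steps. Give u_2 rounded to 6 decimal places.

Newton update: u ← u − f(u)/f'(u).
f'(u) = 4u**3
u_0 = 3.390000: f = 114.568362, f' = 155.832876 → u_1 = 3.390000 - (114.568362)/(155.832876) = 2.654800
u_1 = 2.654800: f = 32.173768, f' = 74.843712 → u_2 = 2.654800 - (32.173768)/(74.843712) = 2.224920

2.224920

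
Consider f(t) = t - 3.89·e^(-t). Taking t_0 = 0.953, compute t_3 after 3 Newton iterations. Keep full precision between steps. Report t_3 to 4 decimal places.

Newton update: t ← t − f(t)/f'(t).
f'(t) = 1 + 3.89·e^(-t)
t_0 = 0.953000: f = -0.546916, f' = 2.499916 → t_1 = 0.953000 - (-0.546916)/(2.499916) = 1.171774
t_1 = 1.171774: f = -0.033414, f' = 2.205188 → t_2 = 1.171774 - (-0.033414)/(2.205188) = 1.186926
t_2 = 1.186926: f = -0.000138, f' = 2.187064 → t_3 = 1.186926 - (-0.000138)/(2.187064) = 1.186989

1.1870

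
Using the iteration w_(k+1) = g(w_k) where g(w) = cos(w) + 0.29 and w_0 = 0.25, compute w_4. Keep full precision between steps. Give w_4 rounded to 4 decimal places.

w_1 = g(0.250000) = 1.258912
w_2 = g(1.258912) = 0.596852
w_3 = g(0.596852) = 1.117109
w_4 = g(1.117109) = 0.728283

0.7283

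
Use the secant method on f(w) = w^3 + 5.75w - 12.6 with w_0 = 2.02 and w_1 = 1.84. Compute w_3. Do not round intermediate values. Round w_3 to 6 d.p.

f(w_0) = 7.257408, f(w_1) = 4.209504
w_2 = 1.840000 - (4.209504)·(1.840000 - 2.020000)/(4.209504 - (7.257408)) = 1.591399; f(w_2) = 0.580849
w_3 = 1.591399 - (0.580849)·(1.591399 - 1.840000)/(0.580849 - (4.209504)) = 1.551605; f(w_3) = 0.057187

1.551605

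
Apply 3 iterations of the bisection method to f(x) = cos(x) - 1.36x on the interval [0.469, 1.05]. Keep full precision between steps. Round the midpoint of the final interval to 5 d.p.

f(0.469000) = 0.254181, f(1.050000) = -0.930429 (opposite signs)
step 1: m = 0.759500, f(m) = -0.307740 < 0 → root in [0.469000, 0.759500]
step 2: m = 0.614250, f(m) = -0.018174 < 0 → root in [0.469000, 0.614250]
step 3: m = 0.541625, f(m) = 0.120262 > 0 → root in [0.541625, 0.614250]
Midpoint of [0.541625, 0.614250] = 0.577937

0.57794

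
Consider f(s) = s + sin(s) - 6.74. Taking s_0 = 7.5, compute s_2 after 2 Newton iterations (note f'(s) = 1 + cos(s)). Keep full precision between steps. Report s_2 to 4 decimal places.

s_0 = 7.500000: f = 1.698000, f' = 1.346635 → s_1 = 7.500000 - (1.698000)/(1.346635) = 6.239080
s_1 = 6.239080: f = -0.545012, f' = 1.999027 → s_2 = 6.239080 - (-0.545012)/(1.999027) = 6.511718

6.5117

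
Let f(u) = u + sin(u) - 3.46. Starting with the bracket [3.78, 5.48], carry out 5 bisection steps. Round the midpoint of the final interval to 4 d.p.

4.3909

f(3.780000) = -0.275917, f(5.480000) = 1.300428 (opposite signs)
step 1: m = 4.630000, f(m) = 0.173392 > 0 → root in [3.780000, 4.630000]
step 2: m = 4.205000, f(m) = -0.129016 < 0 → root in [4.205000, 4.630000]
step 3: m = 4.417500, f(m) = 0.000666 > 0 → root in [4.205000, 4.417500]
step 4: m = 4.311250, f(m) = -0.069367 < 0 → root in [4.311250, 4.417500]
step 5: m = 4.364375, f(m) = -0.035677 < 0 → root in [4.364375, 4.417500]
Midpoint of [4.364375, 4.417500] = 4.390938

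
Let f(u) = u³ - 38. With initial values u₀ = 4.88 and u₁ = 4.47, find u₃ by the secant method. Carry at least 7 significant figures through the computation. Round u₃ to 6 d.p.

3.445062

f(u_0) = 78.214272, f(u_1) = 51.314623
u_2 = 4.470000 - (51.314623)·(4.470000 - 4.880000)/(51.314623 - (78.214272)) = 3.687871; f(u_2) = 12.156493
u_3 = 3.687871 - (12.156493)·(3.687871 - 4.470000)/(12.156493 - (51.314623)) = 3.445062; f(u_3) = 2.887554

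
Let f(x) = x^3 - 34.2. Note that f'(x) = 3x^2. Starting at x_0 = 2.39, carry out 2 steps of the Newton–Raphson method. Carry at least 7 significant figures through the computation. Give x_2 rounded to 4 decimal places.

x_0 = 2.390000: f = -20.548081, f' = 17.136300 → x_1 = 2.390000 - (-20.548081)/(17.136300) = 3.589097
x_1 = 3.589097: f = 12.033363, f' = 38.644846 → x_2 = 3.589097 - (12.033363)/(38.644846) = 3.277713

3.2777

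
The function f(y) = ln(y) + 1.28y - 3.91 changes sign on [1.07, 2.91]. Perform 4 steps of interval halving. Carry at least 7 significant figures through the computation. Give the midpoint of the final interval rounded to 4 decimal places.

f(1.070000) = -2.472741, f(2.910000) = 0.882953 (opposite signs)
step 1: m = 1.990000, f(m) = -0.674665 < 0 → root in [1.990000, 2.910000]
step 2: m = 2.450000, f(m) = 0.122088 > 0 → root in [1.990000, 2.450000]
step 3: m = 2.220000, f(m) = -0.270893 < 0 → root in [2.220000, 2.450000]
step 4: m = 2.335000, f(m) = -0.073188 < 0 → root in [2.335000, 2.450000]
Midpoint of [2.335000, 2.450000] = 2.392500

2.3925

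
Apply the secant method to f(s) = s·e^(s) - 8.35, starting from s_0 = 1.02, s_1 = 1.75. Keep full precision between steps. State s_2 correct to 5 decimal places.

1.57656

f(s_0) = -5.521341, f(s_1) = 1.720555
s_2 = 1.750000 - (1.720555)·(1.750000 - 1.020000)/(1.720555 - (-5.521341)) = 1.576564; f(s_2) = -0.722105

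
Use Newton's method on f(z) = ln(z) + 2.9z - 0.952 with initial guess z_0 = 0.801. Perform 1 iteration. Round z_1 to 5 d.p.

0.52403

f'(z) = 1/z + 2.9
z_0 = 0.801000: f = 1.149006, f' = 4.148439 → z_1 = 0.801000 - (1.149006)/(4.148439) = 0.524027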